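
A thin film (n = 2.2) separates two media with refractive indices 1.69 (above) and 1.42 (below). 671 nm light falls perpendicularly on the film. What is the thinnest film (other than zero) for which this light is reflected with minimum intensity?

153 nm

At the upper boundary (n = 1.69 to n = 2.2) the reflected ray undergoes a half-wave phase shift.
Ray reflecting at the bottom interface goes from n = 2.2 toward n = 1.42: no phase shift.
Exactly one π shift → a net half-wave offset.
So the condition for destructive reflection is 2 n t = m λ.
Minimum nonzero at m = 1: t = λ / (2 n) = 671 / (2 × 2.2) = 153 nm.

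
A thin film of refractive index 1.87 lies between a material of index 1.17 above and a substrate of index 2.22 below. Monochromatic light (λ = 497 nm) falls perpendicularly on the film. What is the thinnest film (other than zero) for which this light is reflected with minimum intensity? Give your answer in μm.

0.0664 μm

Ray reflecting at the top interface goes from n = 1.17 toward n = 1.87: a half-wave phase shift.
Bottom surface (1.87 → 2.22): reflection off a higher-index medium gives a half-wave phase shift.
The two reflections carry the same phase change, so no net offset.
With no net inversion, destructive interference in reflection requires 2 n t = (m + ½) λ.
Minimum at m = 0: t = λ / (4 n) = 497 / (4 × 1.87) = 66.4 nm.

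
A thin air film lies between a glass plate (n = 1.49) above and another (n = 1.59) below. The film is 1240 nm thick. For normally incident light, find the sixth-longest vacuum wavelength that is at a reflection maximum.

451 nm

At the upper boundary (n = 1.49 to n = 1.0) the reflected ray undergoes no phase shift.
Ray reflecting at the bottom interface goes from n = 1.0 toward n = 1.59: a half-wave phase shift.
The two reflections differ by half a wavelength.
With one net inversion, constructive interference in reflection requires 2 n t = (m + ½) λ.
λ = 2 n t / (m + ½). The sixth-longest wavelength is m = 5: λ = 2 × 1.0 × 1240 / 5.50 = 451 nm.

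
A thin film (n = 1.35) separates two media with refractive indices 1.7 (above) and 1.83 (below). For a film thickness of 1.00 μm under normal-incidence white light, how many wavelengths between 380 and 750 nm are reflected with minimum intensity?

Top surface (1.7 → 1.35): reflection off a lower-index medium gives no phase shift.
Bottom surface (1.35 → 1.83): reflection off a higher-index medium gives a half-wave phase shift.
The two reflections differ by half a wavelength.
With one net inversion, destructive interference in reflection requires 2 n t = m λ.
λ = 2 n t / m = 2700 / m nm.
m=3: 900 nm (IR); m=4: 675 nm (visible); m=5: 540 nm (visible); m=6: 450 nm (visible); m=7: 386 nm (visible); m=8: 338 nm (UV).

4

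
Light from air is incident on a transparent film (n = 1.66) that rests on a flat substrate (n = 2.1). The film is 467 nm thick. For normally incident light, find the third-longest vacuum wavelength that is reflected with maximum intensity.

Ray reflecting at the top interface goes from n = 1.0 toward n = 1.66: a half-wave phase shift.
Bottom surface (1.66 → 2.1): reflection off a higher-index medium gives a half-wave phase shift.
Net: no relative phase inversion (both shifts match).
For bright reflection here: 2 n t = m λ.
λ = 2 n t / m. The third-longest wavelength is m = 3: λ = 2 × 1.66 × 467 / 3.00 = 517 nm.

517 nm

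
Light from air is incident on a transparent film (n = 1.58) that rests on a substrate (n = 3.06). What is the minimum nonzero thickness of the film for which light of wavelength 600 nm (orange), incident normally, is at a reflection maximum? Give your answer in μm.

At the upper boundary (n = 1.0 to n = 1.58) the reflected ray undergoes a half-wave phase shift.
At the lower boundary (n = 1.58 to n = 3.06) the reflected ray undergoes a half-wave phase shift.
The two reflections carry the same phase change, so no net offset.
For maximum reflection here: 2 n t = m λ.
Minimum nonzero at m = 1: t = λ / (2 n) = 600 / (2 × 1.58) = 190 nm.

0.190 μm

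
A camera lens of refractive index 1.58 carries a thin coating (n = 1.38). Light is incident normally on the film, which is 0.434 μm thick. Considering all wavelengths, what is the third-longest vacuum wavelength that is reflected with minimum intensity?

479 nm

Ray reflecting at the top interface goes from n = 1.0 toward n = 1.38: a half-wave phase shift.
Ray reflecting at the bottom interface goes from n = 1.38 toward n = 1.58: a half-wave phase shift.
Net: no relative phase inversion (both shifts match).
So the condition for destructive reflection is 2 n t = (m + ½) λ.
λ = 2 n t / (m + ½). The third-longest wavelength is m = 2: λ = 2 × 1.38 × 434 / 2.50 = 479 nm.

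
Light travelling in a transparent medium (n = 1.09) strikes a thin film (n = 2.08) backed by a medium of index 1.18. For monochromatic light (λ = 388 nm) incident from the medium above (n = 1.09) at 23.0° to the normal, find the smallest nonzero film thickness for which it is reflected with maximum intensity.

At the upper boundary (n = 1.09 to n = 2.08) the reflected ray undergoes a half-wave phase shift.
At the lower boundary (n = 2.08 to n = 1.18) the reflected ray undergoes no phase shift.
The two reflections differ by half a wavelength.
So the condition for constructive reflection is 2 n t cos θ_r = (m + ½) λ.
Snell's law: 1.09 sin 23.0° = 2.08 sin θ_r → sin θ_r = 0.205, cos θ_r = 0.979.
Minimum at m = 0: t = λ / (4 n cos θ_r) = 388 / (4 × 2.08 × 0.979) = 47.6 nm.

47.6 nm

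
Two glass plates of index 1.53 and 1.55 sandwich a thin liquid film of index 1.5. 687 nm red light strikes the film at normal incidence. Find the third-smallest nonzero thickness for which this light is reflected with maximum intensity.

573 nm

At the upper boundary (n = 1.53 to n = 1.5) the reflected ray undergoes no phase shift.
Bottom surface (1.5 → 1.55): reflection off a higher-index medium gives a half-wave phase shift.
Exactly one π shift → a net half-wave offset.
So the condition for constructive reflection is 2 n t = (m + ½) λ.
The third-smallest nonzero thickness corresponds to m = 2: t = (m + ½) λ / (2 n) = 2.50 × 687 / (2 × 1.5) = 573 nm.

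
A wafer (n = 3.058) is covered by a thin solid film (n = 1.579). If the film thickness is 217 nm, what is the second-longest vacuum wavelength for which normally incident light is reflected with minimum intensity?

At the upper boundary (n = 1.0 to n = 1.579) the reflected ray undergoes a half-wave phase shift.
Bottom surface (1.579 → 3.058): reflection off a higher-index medium gives a half-wave phase shift.
Net: no relative phase inversion (both shifts match).
With no net inversion, destructive interference in reflection requires 2 n t = (m + ½) λ.
λ = 2 n t / (m + ½). The second-longest wavelength is m = 1: λ = 2 × 1.579 × 217 / 1.50 = 457 nm.

457 nm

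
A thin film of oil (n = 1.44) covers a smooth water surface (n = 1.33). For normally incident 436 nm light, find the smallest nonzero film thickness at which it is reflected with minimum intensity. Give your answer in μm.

Top surface (1.0 → 1.44): reflection off a higher-index medium gives a half-wave phase shift.
Bottom surface (1.44 → 1.33): reflection off a lower-index medium gives no phase shift.
Exactly one π shift → a net half-wave offset.
For dark reflection here: 2 n t = m λ.
Minimum nonzero at m = 1: t = λ / (2 n) = 436 / (2 × 1.44) = 151 nm.

0.151 μm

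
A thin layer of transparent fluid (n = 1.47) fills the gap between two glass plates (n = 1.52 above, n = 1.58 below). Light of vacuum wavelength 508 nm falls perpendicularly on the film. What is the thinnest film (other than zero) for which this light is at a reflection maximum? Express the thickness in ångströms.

864 Å

At the upper boundary (n = 1.52 to n = 1.47) the reflected ray undergoes no phase shift.
Bottom surface (1.47 → 1.58): reflection off a higher-index medium gives a half-wave phase shift.
Net: one phase inversion between the two reflected rays.
For bright reflection here: 2 n t = (m + ½) λ.
Minimum at m = 0: t = λ / (4 n) = 508 / (4 × 1.47) = 86.4 nm.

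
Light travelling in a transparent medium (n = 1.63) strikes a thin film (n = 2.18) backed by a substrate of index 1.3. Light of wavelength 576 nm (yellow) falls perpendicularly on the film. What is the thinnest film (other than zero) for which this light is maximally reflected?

66.1 nm

Ray reflecting at the top interface goes from n = 1.63 toward n = 2.18: a half-wave phase shift.
At the lower boundary (n = 2.18 to n = 1.3) the reflected ray undergoes no phase shift.
Net: one phase inversion between the two reflected rays.
So the condition for constructive reflection is 2 n t = (m + ½) λ.
Minimum at m = 0: t = λ / (4 n) = 576 / (4 × 2.18) = 66.1 nm.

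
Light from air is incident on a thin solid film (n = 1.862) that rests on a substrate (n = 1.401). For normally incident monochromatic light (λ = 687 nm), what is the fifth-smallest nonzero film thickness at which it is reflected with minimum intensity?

At the upper boundary (n = 1.0 to n = 1.862) the reflected ray undergoes a half-wave phase shift.
Ray reflecting at the bottom interface goes from n = 1.862 toward n = 1.401: no phase shift.
The two reflections differ by half a wavelength.
For weak reflection here: 2 n t = m λ.
The fifth-smallest nonzero thickness corresponds to m = 5: t = m λ / (2 n) = 5.00 × 687 / (2 × 1.862) = 922 nm.

922 nm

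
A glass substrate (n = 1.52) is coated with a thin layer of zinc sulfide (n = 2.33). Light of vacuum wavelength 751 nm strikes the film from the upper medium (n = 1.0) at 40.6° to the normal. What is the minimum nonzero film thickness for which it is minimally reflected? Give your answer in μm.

Ray reflecting at the top interface goes from n = 1.0 toward n = 2.33: a half-wave phase shift.
Bottom surface (2.33 → 1.52): reflection off a lower-index medium gives no phase shift.
Net: one phase inversion between the two reflected rays.
For minimum reflection here: 2 n t cos θ_r = m λ.
Snell's law: 1.0 sin 40.6° = 2.33 sin θ_r → sin θ_r = 0.279, cos θ_r = 0.960.
Minimum nonzero at m = 1: t = λ / (2 n cos θ_r) = 751 / (2 × 2.33 × 0.960) = 168 nm.

0.168 μm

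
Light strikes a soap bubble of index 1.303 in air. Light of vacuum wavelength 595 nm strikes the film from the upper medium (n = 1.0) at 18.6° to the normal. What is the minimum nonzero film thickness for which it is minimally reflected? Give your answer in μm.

Ray reflecting at the top interface goes from n = 1.0 toward n = 1.303: a half-wave phase shift.
At the lower boundary (n = 1.303 to n = 1.0) the reflected ray undergoes no phase shift.
Net: one phase inversion between the two reflected rays.
So the condition for destructive reflection is 2 n t cos θ_r = m λ.
Snell's law: 1.0 sin 18.6° = 1.303 sin θ_r → sin θ_r = 0.245, cos θ_r = 0.970.
Minimum nonzero at m = 1: t = λ / (2 n cos θ_r) = 595 / (2 × 1.303 × 0.970) = 235 nm.

0.235 μm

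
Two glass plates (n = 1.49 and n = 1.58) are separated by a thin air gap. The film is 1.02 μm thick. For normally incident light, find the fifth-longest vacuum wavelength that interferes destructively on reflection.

408 nm

Ray reflecting at the top interface goes from n = 1.49 toward n = 1.0: no phase shift.
At the lower boundary (n = 1.0 to n = 1.58) the reflected ray undergoes a half-wave phase shift.
Net: one phase inversion between the two reflected rays.
For minimum reflection here: 2 n t = m λ.
λ = 2 n t / m. The fifth-longest wavelength is m = 5: λ = 2 × 1.0 × 1020 / 5.00 = 408 nm.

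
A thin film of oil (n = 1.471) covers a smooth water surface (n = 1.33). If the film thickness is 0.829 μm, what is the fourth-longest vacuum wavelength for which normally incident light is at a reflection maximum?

Top surface (1.0 → 1.471): reflection off a higher-index medium gives a half-wave phase shift.
Bottom surface (1.471 → 1.33): reflection off a lower-index medium gives no phase shift.
Net: one phase inversion between the two reflected rays.
With one net inversion, constructive interference in reflection requires 2 n t = (m + ½) λ.
λ = 2 n t / (m + ½). The fourth-longest wavelength is m = 3: λ = 2 × 1.471 × 829 / 3.50 = 697 nm.

697 nm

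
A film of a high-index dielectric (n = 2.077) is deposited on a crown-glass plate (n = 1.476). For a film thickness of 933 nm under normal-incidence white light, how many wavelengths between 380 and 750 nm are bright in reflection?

At the upper boundary (n = 1.0 to n = 2.077) the reflected ray undergoes a half-wave phase shift.
At the lower boundary (n = 2.077 to n = 1.476) the reflected ray undergoes no phase shift.
Net: one phase inversion between the two reflected rays.
So the condition for constructive reflection is 2 n t = (m + ½) λ.
λ = 2 n t / (m + ½) = 3876 / (m + ½) nm.
m=4: 861 nm (IR); m=5: 705 nm (visible); m=6: 596 nm (visible); m=7: 517 nm (visible); m=8: 456 nm (visible); m=9: 408 nm (visible); m=10: 369 nm (UV).

5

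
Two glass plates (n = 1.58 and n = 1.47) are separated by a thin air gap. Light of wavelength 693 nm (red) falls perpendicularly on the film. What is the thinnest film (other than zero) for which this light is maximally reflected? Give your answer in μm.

0.173 μm

At the upper boundary (n = 1.58 to n = 1.0) the reflected ray undergoes no phase shift.
Ray reflecting at the bottom interface goes from n = 1.0 toward n = 1.47: a half-wave phase shift.
The two reflections differ by half a wavelength.
With one net inversion, constructive interference in reflection requires 2 n t = (m + ½) λ.
Minimum at m = 0: t = λ / (4 n) = 693 / (4 × 1.0) = 173 nm.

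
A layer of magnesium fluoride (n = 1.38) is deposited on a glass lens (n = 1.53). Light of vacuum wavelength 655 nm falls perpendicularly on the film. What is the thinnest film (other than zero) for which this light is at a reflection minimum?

At the upper boundary (n = 1.0 to n = 1.38) the reflected ray undergoes a half-wave phase shift.
Ray reflecting at the bottom interface goes from n = 1.38 toward n = 1.53: a half-wave phase shift.
Net: no relative phase inversion (both shifts match).
So the condition for destructive reflection is 2 n t = (m + ½) λ.
Minimum at m = 0: t = λ / (4 n) = 655 / (4 × 1.38) = 119 nm.

119 nm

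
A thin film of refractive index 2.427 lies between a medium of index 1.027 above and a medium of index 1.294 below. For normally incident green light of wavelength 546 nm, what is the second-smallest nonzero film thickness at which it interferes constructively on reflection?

169 nm

At the upper boundary (n = 1.027 to n = 2.427) the reflected ray undergoes a half-wave phase shift.
Ray reflecting at the bottom interface goes from n = 2.427 toward n = 1.294: no phase shift.
The two reflections differ by half a wavelength.
So the condition for constructive reflection is 2 n t = (m + ½) λ.
The second-smallest nonzero thickness corresponds to m = 1: t = (m + ½) λ / (2 n) = 1.50 × 546 / (2 × 2.427) = 169 nm.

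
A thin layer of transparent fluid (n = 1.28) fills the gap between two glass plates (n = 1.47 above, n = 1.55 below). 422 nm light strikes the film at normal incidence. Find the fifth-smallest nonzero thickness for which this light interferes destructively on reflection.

Top surface (1.47 → 1.28): reflection off a lower-index medium gives no phase shift.
Ray reflecting at the bottom interface goes from n = 1.28 toward n = 1.55: a half-wave phase shift.
Exactly one π shift → a net half-wave offset.
So the condition for destructive reflection is 2 n t = m λ.
The fifth-smallest nonzero thickness corresponds to m = 5: t = m λ / (2 n) = 5.00 × 422 / (2 × 1.28) = 824 nm.

824 nm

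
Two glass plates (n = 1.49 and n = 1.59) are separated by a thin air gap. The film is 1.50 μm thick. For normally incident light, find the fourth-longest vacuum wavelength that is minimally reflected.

At the upper boundary (n = 1.49 to n = 1.0) the reflected ray undergoes no phase shift.
Bottom surface (1.0 → 1.59): reflection off a higher-index medium gives a half-wave phase shift.
The two reflections differ by half a wavelength.
So the condition for destructive reflection is 2 n t = m λ.
λ = 2 n t / m. The fourth-longest wavelength is m = 4: λ = 2 × 1.0 × 1500 / 4.00 = 750 nm.

750 nm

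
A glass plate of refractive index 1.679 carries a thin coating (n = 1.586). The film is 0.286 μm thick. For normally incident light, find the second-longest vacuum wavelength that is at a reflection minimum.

Top surface (1.0 → 1.586): reflection off a higher-index medium gives a half-wave phase shift.
At the lower boundary (n = 1.586 to n = 1.679) the reflected ray undergoes a half-wave phase shift.
Net: no relative phase inversion (both shifts match).
So the condition for destructive reflection is 2 n t = (m + ½) λ.
λ = 2 n t / (m + ½). The second-longest wavelength is m = 1: λ = 2 × 1.586 × 286 / 1.50 = 605 nm.

605 nm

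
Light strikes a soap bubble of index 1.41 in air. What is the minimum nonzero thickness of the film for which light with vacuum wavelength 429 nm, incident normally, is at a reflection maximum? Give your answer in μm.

0.0761 μm

Ray reflecting at the top interface goes from n = 1.0 toward n = 1.41: a half-wave phase shift.
At the lower boundary (n = 1.41 to n = 1.0) the reflected ray undergoes no phase shift.
The two reflections differ by half a wavelength.
With one net inversion, constructive interference in reflection requires 2 n t = (m + ½) λ.
Minimum at m = 0: t = λ / (4 n) = 429 / (4 × 1.41) = 76.1 nm.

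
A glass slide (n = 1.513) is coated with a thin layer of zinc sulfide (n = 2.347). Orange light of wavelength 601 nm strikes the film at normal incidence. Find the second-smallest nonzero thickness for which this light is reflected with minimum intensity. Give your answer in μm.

0.256 μm

At the upper boundary (n = 1.0 to n = 2.347) the reflected ray undergoes a half-wave phase shift.
Ray reflecting at the bottom interface goes from n = 2.347 toward n = 1.513: no phase shift.
Exactly one π shift → a net half-wave offset.
So the condition for destructive reflection is 2 n t = m λ.
The second-smallest nonzero thickness corresponds to m = 2: t = m λ / (2 n) = 2.00 × 601 / (2 × 2.347) = 256 nm.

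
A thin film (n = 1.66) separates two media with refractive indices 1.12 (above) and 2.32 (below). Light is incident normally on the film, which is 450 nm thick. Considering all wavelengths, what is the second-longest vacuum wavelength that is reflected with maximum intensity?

747 nm

Top surface (1.12 → 1.66): reflection off a higher-index medium gives a half-wave phase shift.
Bottom surface (1.66 → 2.32): reflection off a higher-index medium gives a half-wave phase shift.
The two reflections carry the same phase change, so no net offset.
So the condition for constructive reflection is 2 n t = m λ.
λ = 2 n t / m. The second-longest wavelength is m = 2: λ = 2 × 1.66 × 450 / 2.00 = 747 nm.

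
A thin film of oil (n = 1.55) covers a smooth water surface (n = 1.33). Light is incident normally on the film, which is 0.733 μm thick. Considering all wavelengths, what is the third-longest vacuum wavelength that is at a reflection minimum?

757 nm

Ray reflecting at the top interface goes from n = 1.0 toward n = 1.55: a half-wave phase shift.
Bottom surface (1.55 → 1.33): reflection off a lower-index medium gives no phase shift.
The two reflections differ by half a wavelength.
With one net inversion, destructive interference in reflection requires 2 n t = m λ.
λ = 2 n t / m. The third-longest wavelength is m = 3: λ = 2 × 1.55 × 733 / 3.00 = 757 nm.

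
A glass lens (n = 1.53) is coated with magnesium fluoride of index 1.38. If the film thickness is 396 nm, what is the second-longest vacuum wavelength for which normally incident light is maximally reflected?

546 nm

Ray reflecting at the top interface goes from n = 1.0 toward n = 1.38: a half-wave phase shift.
Bottom surface (1.38 → 1.53): reflection off a higher-index medium gives a half-wave phase shift.
Net: no relative phase inversion (both shifts match).
So the condition for constructive reflection is 2 n t = m λ.
λ = 2 n t / m. The second-longest wavelength is m = 2: λ = 2 × 1.38 × 396 / 2.00 = 546 nm.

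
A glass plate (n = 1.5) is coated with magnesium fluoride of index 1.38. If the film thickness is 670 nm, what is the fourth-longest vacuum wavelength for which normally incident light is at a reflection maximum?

At the upper boundary (n = 1.0 to n = 1.38) the reflected ray undergoes a half-wave phase shift.
Bottom surface (1.38 → 1.5): reflection off a higher-index medium gives a half-wave phase shift.
Net: no relative phase inversion (both shifts match).
For maximum reflection here: 2 n t = m λ.
λ = 2 n t / m. The fourth-longest wavelength is m = 4: λ = 2 × 1.38 × 670 / 4.00 = 462 nm.

462 nm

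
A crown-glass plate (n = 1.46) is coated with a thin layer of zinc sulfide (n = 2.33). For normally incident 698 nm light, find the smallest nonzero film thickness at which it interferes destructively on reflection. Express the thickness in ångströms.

Top surface (1.0 → 2.33): reflection off a higher-index medium gives a half-wave phase shift.
At the lower boundary (n = 2.33 to n = 1.46) the reflected ray undergoes no phase shift.
Exactly one π shift → a net half-wave offset.
For dark reflection here: 2 n t = m λ.
Minimum nonzero at m = 1: t = λ / (2 n) = 698 / (2 × 2.33) = 150 nm.

1498 Å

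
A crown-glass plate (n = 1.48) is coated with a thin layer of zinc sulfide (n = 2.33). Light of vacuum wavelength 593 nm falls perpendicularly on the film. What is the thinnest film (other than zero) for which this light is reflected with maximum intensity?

63.6 nm

Ray reflecting at the top interface goes from n = 1.0 toward n = 2.33: a half-wave phase shift.
Bottom surface (2.33 → 1.48): reflection off a lower-index medium gives no phase shift.
Net: one phase inversion between the two reflected rays.
For bright reflection here: 2 n t = (m + ½) λ.
Minimum at m = 0: t = λ / (4 n) = 593 / (4 × 2.33) = 63.6 nm.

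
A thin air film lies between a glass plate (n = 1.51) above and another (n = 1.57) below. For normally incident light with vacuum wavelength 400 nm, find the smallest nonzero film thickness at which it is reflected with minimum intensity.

200 nm

At the upper boundary (n = 1.51 to n = 1.0) the reflected ray undergoes no phase shift.
Bottom surface (1.0 → 1.57): reflection off a higher-index medium gives a half-wave phase shift.
Net: one phase inversion between the two reflected rays.
For minimum reflection here: 2 n t = m λ.
Minimum nonzero at m = 1: t = λ / (2 n) = 400 / (2 × 1.0) = 200 nm.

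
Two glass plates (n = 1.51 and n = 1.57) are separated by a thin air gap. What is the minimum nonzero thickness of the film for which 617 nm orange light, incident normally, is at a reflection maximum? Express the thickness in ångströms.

At the upper boundary (n = 1.51 to n = 1.0) the reflected ray undergoes no phase shift.
At the lower boundary (n = 1.0 to n = 1.57) the reflected ray undergoes a half-wave phase shift.
Net: one phase inversion between the two reflected rays.
With one net inversion, constructive interference in reflection requires 2 n t = (m + ½) λ.
Minimum at m = 0: t = λ / (4 n) = 617 / (4 × 1.0) = 154 nm.

1543 Å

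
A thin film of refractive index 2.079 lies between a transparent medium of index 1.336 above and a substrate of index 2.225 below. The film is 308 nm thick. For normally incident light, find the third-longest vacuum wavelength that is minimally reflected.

Top surface (1.336 → 2.079): reflection off a higher-index medium gives a half-wave phase shift.
Bottom surface (2.079 → 2.225): reflection off a higher-index medium gives a half-wave phase shift.
Zero or two π shifts → no net half-wave offset.
So the condition for destructive reflection is 2 n t = (m + ½) λ.
λ = 2 n t / (m + ½). The third-longest wavelength is m = 2: λ = 2 × 2.079 × 308 / 2.50 = 512 nm.

512 nm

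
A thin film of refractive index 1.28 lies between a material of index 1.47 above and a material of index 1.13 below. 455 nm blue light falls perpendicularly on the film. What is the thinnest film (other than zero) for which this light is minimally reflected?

At the upper boundary (n = 1.47 to n = 1.28) the reflected ray undergoes no phase shift.
At the lower boundary (n = 1.28 to n = 1.13) the reflected ray undergoes no phase shift.
Net: no relative phase inversion (both shifts match).
So the condition for destructive reflection is 2 n t = (m + ½) λ.
Minimum at m = 0: t = λ / (4 n) = 455 / (4 × 1.28) = 88.9 nm.

88.9 nm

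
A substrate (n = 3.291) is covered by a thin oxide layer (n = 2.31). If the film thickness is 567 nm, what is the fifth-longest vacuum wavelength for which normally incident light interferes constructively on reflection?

524 nm

Ray reflecting at the top interface goes from n = 1.0 toward n = 2.31: a half-wave phase shift.
At the lower boundary (n = 2.31 to n = 3.291) the reflected ray undergoes a half-wave phase shift.
Net: no relative phase inversion (both shifts match).
So the condition for constructive reflection is 2 n t = m λ.
λ = 2 n t / m. The fifth-longest wavelength is m = 5: λ = 2 × 2.31 × 567 / 5.00 = 524 nm.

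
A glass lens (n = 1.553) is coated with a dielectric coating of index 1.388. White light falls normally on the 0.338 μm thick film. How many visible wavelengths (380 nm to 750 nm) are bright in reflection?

1

Ray reflecting at the top interface goes from n = 1.0 toward n = 1.388: a half-wave phase shift.
Ray reflecting at the bottom interface goes from n = 1.388 toward n = 1.553: a half-wave phase shift.
The two reflections carry the same phase change, so no net offset.
For strong reflection here: 2 n t = m λ.
λ = 2 n t / m = 938 / m nm.
m=1: 938 nm (IR); m=2: 469 nm (visible); m=3: 313 nm (UV).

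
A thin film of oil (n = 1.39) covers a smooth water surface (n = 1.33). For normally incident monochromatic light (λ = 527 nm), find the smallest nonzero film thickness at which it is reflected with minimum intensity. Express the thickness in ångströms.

At the upper boundary (n = 1.0 to n = 1.39) the reflected ray undergoes a half-wave phase shift.
At the lower boundary (n = 1.39 to n = 1.33) the reflected ray undergoes no phase shift.
Net: one phase inversion between the two reflected rays.
For weak reflection here: 2 n t = m λ.
Minimum nonzero at m = 1: t = λ / (2 n) = 527 / (2 × 1.39) = 190 nm.

1896 Å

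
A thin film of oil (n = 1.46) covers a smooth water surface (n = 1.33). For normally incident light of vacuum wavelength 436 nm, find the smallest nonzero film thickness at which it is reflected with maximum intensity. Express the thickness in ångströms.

Ray reflecting at the top interface goes from n = 1.0 toward n = 1.46: a half-wave phase shift.
Ray reflecting at the bottom interface goes from n = 1.46 toward n = 1.33: no phase shift.
Exactly one π shift → a net half-wave offset.
For maximum reflection here: 2 n t = (m + ½) λ.
Minimum at m = 0: t = λ / (4 n) = 436 / (4 × 1.46) = 74.7 nm.

747 Å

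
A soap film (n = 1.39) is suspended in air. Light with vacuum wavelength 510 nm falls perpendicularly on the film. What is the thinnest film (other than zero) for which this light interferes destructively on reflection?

Ray reflecting at the top interface goes from n = 1.0 toward n = 1.39: a half-wave phase shift.
Ray reflecting at the bottom interface goes from n = 1.39 toward n = 1.0: no phase shift.
Exactly one π shift → a net half-wave offset.
For dark reflection here: 2 n t = m λ.
Minimum nonzero at m = 1: t = λ / (2 n) = 510 / (2 × 1.39) = 183 nm.

183 nm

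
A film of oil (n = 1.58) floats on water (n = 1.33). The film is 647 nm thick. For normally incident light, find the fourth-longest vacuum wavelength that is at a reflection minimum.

Top surface (1.0 → 1.58): reflection off a higher-index medium gives a half-wave phase shift.
Bottom surface (1.58 → 1.33): reflection off a lower-index medium gives no phase shift.
Net: one phase inversion between the two reflected rays.
So the condition for destructive reflection is 2 n t = m λ.
λ = 2 n t / m. The fourth-longest wavelength is m = 4: λ = 2 × 1.58 × 647 / 4.00 = 511 nm.

511 nm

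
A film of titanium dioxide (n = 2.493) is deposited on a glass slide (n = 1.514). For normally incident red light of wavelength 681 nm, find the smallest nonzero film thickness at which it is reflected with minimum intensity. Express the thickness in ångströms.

1366 Å

Ray reflecting at the top interface goes from n = 1.0 toward n = 2.493: a half-wave phase shift.
Bottom surface (2.493 → 1.514): reflection off a lower-index medium gives no phase shift.
The two reflections differ by half a wavelength.
So the condition for destructive reflection is 2 n t = m λ.
Minimum nonzero at m = 1: t = λ / (2 n) = 681 / (2 × 2.493) = 137 nm.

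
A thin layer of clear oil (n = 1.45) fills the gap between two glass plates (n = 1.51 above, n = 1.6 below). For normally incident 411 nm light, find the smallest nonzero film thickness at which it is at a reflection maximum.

70.9 nm

Ray reflecting at the top interface goes from n = 1.51 toward n = 1.45: no phase shift.
Ray reflecting at the bottom interface goes from n = 1.45 toward n = 1.6: a half-wave phase shift.
The two reflections differ by half a wavelength.
For bright reflection here: 2 n t = (m + ½) λ.
Minimum at m = 0: t = λ / (4 n) = 411 / (4 × 1.45) = 70.9 nm.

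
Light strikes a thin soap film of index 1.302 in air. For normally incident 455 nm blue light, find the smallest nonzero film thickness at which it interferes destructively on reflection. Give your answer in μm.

0.175 μm

Ray reflecting at the top interface goes from n = 1.0 toward n = 1.302: a half-wave phase shift.
Bottom surface (1.302 → 1.0): reflection off a lower-index medium gives no phase shift.
Exactly one π shift → a net half-wave offset.
For minimum reflection here: 2 n t = m λ.
Minimum nonzero at m = 1: t = λ / (2 n) = 455 / (2 × 1.302) = 175 nm.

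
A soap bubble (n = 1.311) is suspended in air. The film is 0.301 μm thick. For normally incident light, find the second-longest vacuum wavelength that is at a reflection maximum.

Top surface (1.0 → 1.311): reflection off a higher-index medium gives a half-wave phase shift.
Bottom surface (1.311 → 1.0): reflection off a lower-index medium gives no phase shift.
Net: one phase inversion between the two reflected rays.
With one net inversion, constructive interference in reflection requires 2 n t = (m + ½) λ.
λ = 2 n t / (m + ½). The second-longest wavelength is m = 1: λ = 2 × 1.311 × 301 / 1.50 = 526 nm.

526 nm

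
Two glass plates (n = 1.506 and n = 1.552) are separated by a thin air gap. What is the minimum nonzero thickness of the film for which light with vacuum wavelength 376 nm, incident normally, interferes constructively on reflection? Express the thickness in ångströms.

Top surface (1.506 → 1.0): reflection off a lower-index medium gives no phase shift.
At the lower boundary (n = 1.0 to n = 1.552) the reflected ray undergoes a half-wave phase shift.
Exactly one π shift → a net half-wave offset.
For maximum reflection here: 2 n t = (m + ½) λ.
Minimum at m = 0: t = λ / (4 n) = 376 / (4 × 1.0) = 94.0 nm.

940 Å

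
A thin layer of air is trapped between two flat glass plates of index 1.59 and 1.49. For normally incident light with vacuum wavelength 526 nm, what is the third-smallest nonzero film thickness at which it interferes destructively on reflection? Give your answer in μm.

0.789 μm

Ray reflecting at the top interface goes from n = 1.59 toward n = 1.0: no phase shift.
Bottom surface (1.0 → 1.49): reflection off a higher-index medium gives a half-wave phase shift.
The two reflections differ by half a wavelength.
With one net inversion, destructive interference in reflection requires 2 n t = m λ.
The third-smallest nonzero thickness corresponds to m = 3: t = m λ / (2 n) = 3.00 × 526 / (2 × 1.0) = 789 nm.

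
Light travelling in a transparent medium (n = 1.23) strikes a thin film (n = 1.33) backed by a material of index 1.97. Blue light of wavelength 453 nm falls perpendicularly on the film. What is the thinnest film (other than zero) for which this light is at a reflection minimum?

85.2 nm

At the upper boundary (n = 1.23 to n = 1.33) the reflected ray undergoes a half-wave phase shift.
Ray reflecting at the bottom interface goes from n = 1.33 toward n = 1.97: a half-wave phase shift.
Net: no relative phase inversion (both shifts match).
With no net inversion, destructive interference in reflection requires 2 n t = (m + ½) λ.
Minimum at m = 0: t = λ / (4 n) = 453 / (4 × 1.33) = 85.2 nm.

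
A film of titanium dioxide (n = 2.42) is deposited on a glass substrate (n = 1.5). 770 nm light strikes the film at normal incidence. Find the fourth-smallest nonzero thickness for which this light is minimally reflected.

Top surface (1.0 → 2.42): reflection off a higher-index medium gives a half-wave phase shift.
At the lower boundary (n = 2.42 to n = 1.5) the reflected ray undergoes no phase shift.
The two reflections differ by half a wavelength.
For minimum reflection here: 2 n t = m λ.
The fourth-smallest nonzero thickness corresponds to m = 4: t = m λ / (2 n) = 4.00 × 770 / (2 × 2.42) = 636 nm.

636 nm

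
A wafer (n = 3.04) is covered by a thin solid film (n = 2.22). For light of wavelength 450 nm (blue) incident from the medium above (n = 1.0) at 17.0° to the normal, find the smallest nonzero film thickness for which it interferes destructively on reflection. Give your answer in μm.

0.0511 μm

Top surface (1.0 → 2.22): reflection off a higher-index medium gives a half-wave phase shift.
Ray reflecting at the bottom interface goes from n = 2.22 toward n = 3.04: a half-wave phase shift.
Net: no relative phase inversion (both shifts match).
With no net inversion, destructive interference in reflection requires 2 n t cos θ_r = (m + ½) λ.
Snell's law: 1.0 sin 17.0° = 2.22 sin θ_r → sin θ_r = 0.132, cos θ_r = 0.991.
Minimum at m = 0: t = λ / (4 n cos θ_r) = 450 / (4 × 2.22 × 0.991) = 51.1 nm.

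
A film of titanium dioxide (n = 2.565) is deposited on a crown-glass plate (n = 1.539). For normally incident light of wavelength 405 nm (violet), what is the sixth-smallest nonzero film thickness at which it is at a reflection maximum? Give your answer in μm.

At the upper boundary (n = 1.0 to n = 2.565) the reflected ray undergoes a half-wave phase shift.
At the lower boundary (n = 2.565 to n = 1.539) the reflected ray undergoes no phase shift.
Net: one phase inversion between the two reflected rays.
So the condition for constructive reflection is 2 n t = (m + ½) λ.
The sixth-smallest nonzero thickness corresponds to m = 5: t = (m + ½) λ / (2 n) = 5.50 × 405 / (2 × 2.565) = 434 nm.

0.434 μm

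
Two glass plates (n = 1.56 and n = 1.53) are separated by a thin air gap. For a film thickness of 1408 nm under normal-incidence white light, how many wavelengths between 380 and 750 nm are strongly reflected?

3

At the upper boundary (n = 1.56 to n = 1.0) the reflected ray undergoes no phase shift.
Ray reflecting at the bottom interface goes from n = 1.0 toward n = 1.53: a half-wave phase shift.
Net: one phase inversion between the two reflected rays.
For maximum reflection here: 2 n t = (m + ½) λ.
λ = 2 n t / (m + ½) = 2816 / (m + ½) nm.
m=3: 805 nm (IR); m=4: 626 nm (visible); m=5: 512 nm (visible); m=6: 433 nm (visible); m=7: 375 nm (UV).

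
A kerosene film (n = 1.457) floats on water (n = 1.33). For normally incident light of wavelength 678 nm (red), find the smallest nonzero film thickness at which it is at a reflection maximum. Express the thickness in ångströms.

1163 Å

Top surface (1.0 → 1.457): reflection off a higher-index medium gives a half-wave phase shift.
At the lower boundary (n = 1.457 to n = 1.33) the reflected ray undergoes no phase shift.
The two reflections differ by half a wavelength.
With one net inversion, constructive interference in reflection requires 2 n t = (m + ½) λ.
Minimum at m = 0: t = λ / (4 n) = 678 / (4 × 1.457) = 116 nm.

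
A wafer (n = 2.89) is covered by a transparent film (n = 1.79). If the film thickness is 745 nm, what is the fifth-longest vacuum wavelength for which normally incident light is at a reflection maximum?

Ray reflecting at the top interface goes from n = 1.0 toward n = 1.79: a half-wave phase shift.
At the lower boundary (n = 1.79 to n = 2.89) the reflected ray undergoes a half-wave phase shift.
Zero or two π shifts → no net half-wave offset.
For strong reflection here: 2 n t = m λ.
λ = 2 n t / m. The fifth-longest wavelength is m = 5: λ = 2 × 1.79 × 745 / 5.00 = 533 nm.

533 nm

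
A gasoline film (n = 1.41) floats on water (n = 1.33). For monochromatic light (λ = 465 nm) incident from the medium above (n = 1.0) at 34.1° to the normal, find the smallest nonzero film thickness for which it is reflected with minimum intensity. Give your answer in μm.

Ray reflecting at the top interface goes from n = 1.0 toward n = 1.41: a half-wave phase shift.
At the lower boundary (n = 1.41 to n = 1.33) the reflected ray undergoes no phase shift.
Exactly one π shift → a net half-wave offset.
For dark reflection here: 2 n t cos θ_r = m λ.
Snell's law: 1.0 sin 34.1° = 1.41 sin θ_r → sin θ_r = 0.398, cos θ_r = 0.918.
Minimum nonzero at m = 1: t = λ / (2 n cos θ_r) = 465 / (2 × 1.41 × 0.918) = 180 nm.

0.180 μm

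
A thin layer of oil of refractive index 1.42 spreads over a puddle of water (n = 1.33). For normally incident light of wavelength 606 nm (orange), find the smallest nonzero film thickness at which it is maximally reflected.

Ray reflecting at the top interface goes from n = 1.0 toward n = 1.42: a half-wave phase shift.
Bottom surface (1.42 → 1.33): reflection off a lower-index medium gives no phase shift.
The two reflections differ by half a wavelength.
For strong reflection here: 2 n t = (m + ½) λ.
Minimum at m = 0: t = λ / (4 n) = 606 / (4 × 1.42) = 107 nm.

107 nm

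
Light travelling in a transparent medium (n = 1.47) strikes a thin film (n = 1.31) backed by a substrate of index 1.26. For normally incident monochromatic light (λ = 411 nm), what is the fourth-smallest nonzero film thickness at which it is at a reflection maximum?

Ray reflecting at the top interface goes from n = 1.47 toward n = 1.31: no phase shift.
At the lower boundary (n = 1.31 to n = 1.26) the reflected ray undergoes no phase shift.
The two reflections carry the same phase change, so no net offset.
For maximum reflection here: 2 n t = m λ.
The fourth-smallest nonzero thickness corresponds to m = 4: t = m λ / (2 n) = 4.00 × 411 / (2 × 1.31) = 627 nm.

627 nm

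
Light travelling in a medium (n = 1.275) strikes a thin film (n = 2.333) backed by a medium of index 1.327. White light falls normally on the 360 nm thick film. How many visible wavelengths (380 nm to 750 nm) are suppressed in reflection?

2

At the upper boundary (n = 1.275 to n = 2.333) the reflected ray undergoes a half-wave phase shift.
At the lower boundary (n = 2.333 to n = 1.327) the reflected ray undergoes no phase shift.
Exactly one π shift → a net half-wave offset.
For weak reflection here: 2 n t = m λ.
λ = 2 n t / m = 1680 / m nm.
m=2: 840 nm (IR); m=3: 560 nm (visible); m=4: 420 nm (visible); m=5: 336 nm (UV).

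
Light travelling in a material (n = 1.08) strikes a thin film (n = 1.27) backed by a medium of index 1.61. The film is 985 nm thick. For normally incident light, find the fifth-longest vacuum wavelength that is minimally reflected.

At the upper boundary (n = 1.08 to n = 1.27) the reflected ray undergoes a half-wave phase shift.
At the lower boundary (n = 1.27 to n = 1.61) the reflected ray undergoes a half-wave phase shift.
Zero or two π shifts → no net half-wave offset.
For dark reflection here: 2 n t = (m + ½) λ.
λ = 2 n t / (m + ½). The fifth-longest wavelength is m = 4: λ = 2 × 1.27 × 985 / 4.50 = 556 nm.

556 nm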